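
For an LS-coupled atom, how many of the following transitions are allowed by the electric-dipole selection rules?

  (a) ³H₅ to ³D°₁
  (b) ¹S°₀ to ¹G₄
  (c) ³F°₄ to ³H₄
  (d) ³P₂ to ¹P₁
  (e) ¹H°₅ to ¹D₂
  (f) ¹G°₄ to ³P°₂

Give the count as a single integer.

0

(a) forbidden (ΔL, ΔJ fail)
(b) forbidden (ΔL, ΔJ fail)
(c) forbidden (ΔL fails)
(d) forbidden (parity, ΔS fail)
(e) forbidden (ΔL, ΔJ fail)
(f) forbidden (parity, ΔS, ΔL, ΔJ fail)
Total allowed: 0 of 6.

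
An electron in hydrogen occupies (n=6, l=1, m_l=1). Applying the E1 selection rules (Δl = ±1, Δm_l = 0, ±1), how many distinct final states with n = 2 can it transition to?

E1 requires Δl = ±1, so l_f ∈ {0, 2}; with 0 ≤ l_f ≤ n_f−1 = 1, the allowed l_f values are {0}.
For l_f = 0: m_f ∈ {m_i−1, m_i, m_i+1} ∩ [−0, 0] = {0} → 1 state.
Total: 1.

1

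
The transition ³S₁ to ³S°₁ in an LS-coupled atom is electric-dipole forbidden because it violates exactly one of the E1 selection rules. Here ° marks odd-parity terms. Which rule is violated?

ΔL = 0, ±1 (not L=0↔0): L: 0 → 0, ΔL = +0 — ✗.
ΔJ = 0, ±1 (not J=0↔0): J: 1 → 1, ΔJ = +0 — ✓.
ΔS = 0: S: 1 → 1 — ✓.
Parity must change: even → odd — ✓.

the L=0 ↔ L=0 exclusion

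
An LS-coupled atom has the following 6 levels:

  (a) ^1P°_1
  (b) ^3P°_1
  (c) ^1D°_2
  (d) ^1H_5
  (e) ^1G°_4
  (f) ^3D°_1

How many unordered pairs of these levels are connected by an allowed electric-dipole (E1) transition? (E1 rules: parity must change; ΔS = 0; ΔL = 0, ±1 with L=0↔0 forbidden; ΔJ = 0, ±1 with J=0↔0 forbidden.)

(a)–(b): forbidden (parity, ΔS).
(a)–(c): forbidden (parity).
(a)–(d): forbidden (ΔL, ΔJ).
(a)–(e): forbidden (parity, ΔL, ΔJ).
(a)–(f): forbidden (parity, ΔS).
(b)–(c): forbidden (parity, ΔS).
(b)–(d): forbidden (ΔS, ΔL, ΔJ).
(b)–(e): forbidden (parity, ΔS, ΔL, ΔJ).
(b)–(f): forbidden (parity).
(c)–(d): forbidden (ΔL, ΔJ).
(c)–(e): forbidden (parity, ΔL, ΔJ).
(c)–(f): forbidden (parity, ΔS).
(d)–(e): allowed.
(d)–(f): forbidden (ΔS, ΔL, ΔJ).
(e)–(f): forbidden (parity, ΔS, ΔL, ΔJ).
Allowed pairs: 1 of 15.

1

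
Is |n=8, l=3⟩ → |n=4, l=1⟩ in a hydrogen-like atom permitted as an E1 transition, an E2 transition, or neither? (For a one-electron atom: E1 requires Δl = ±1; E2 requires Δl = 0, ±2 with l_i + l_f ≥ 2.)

Δl = 1 − 3 = -2; l_i + l_f = 4.
E1 (Δl = ±1): not satisfied.
E2 (Δl = 0,±2, l_i+l_f ≥ 2): satisfied.

E2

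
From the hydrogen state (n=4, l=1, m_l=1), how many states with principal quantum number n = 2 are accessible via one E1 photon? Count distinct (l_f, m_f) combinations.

E1 requires Δl = ±1, so l_f ∈ {0, 2}; with 0 ≤ l_f ≤ n_f−1 = 1, the allowed l_f values are {0}.
For l_f = 0: m_f ∈ {m_i−1, m_i, m_i+1} ∩ [−0, 0] = {0} → 1 state.
Total: 1.

1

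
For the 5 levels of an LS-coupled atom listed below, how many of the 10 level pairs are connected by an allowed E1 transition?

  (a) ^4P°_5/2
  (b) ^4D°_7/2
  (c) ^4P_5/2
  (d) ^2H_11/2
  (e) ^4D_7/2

(a)–(b): forbidden (parity).
(a)–(c): allowed.
(a)–(d): forbidden (ΔS, ΔL, ΔJ).
(a)–(e): allowed.
(b)–(c): allowed.
(b)–(d): forbidden (ΔS, ΔL, ΔJ).
(b)–(e): allowed.
(c)–(d): forbidden (parity, ΔS, ΔL, ΔJ).
(c)–(e): forbidden (parity).
(d)–(e): forbidden (parity, ΔS, ΔL, ΔJ).
Allowed pairs: 4 of 10.

4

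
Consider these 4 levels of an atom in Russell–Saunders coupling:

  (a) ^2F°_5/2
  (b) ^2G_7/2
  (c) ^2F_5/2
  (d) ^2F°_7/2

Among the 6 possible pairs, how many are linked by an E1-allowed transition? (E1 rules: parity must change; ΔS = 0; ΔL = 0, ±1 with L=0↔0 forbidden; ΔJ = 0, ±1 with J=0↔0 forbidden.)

(a)–(b): allowed.
(a)–(c): allowed.
(a)–(d): forbidden (parity).
(b)–(c): forbidden (parity).
(b)–(d): allowed.
(c)–(d): allowed.
Allowed pairs: 4 of 6.

4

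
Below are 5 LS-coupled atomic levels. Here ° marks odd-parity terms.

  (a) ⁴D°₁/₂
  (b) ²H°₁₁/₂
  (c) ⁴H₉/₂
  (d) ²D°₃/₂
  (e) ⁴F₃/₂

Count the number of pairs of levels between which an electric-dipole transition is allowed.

1

(a)–(b): forbidden (parity, ΔS, ΔL, ΔJ).
(a)–(c): forbidden (ΔL, ΔJ).
(a)–(d): forbidden (parity, ΔS).
(a)–(e): allowed.
(b)–(c): forbidden (ΔS).
(b)–(d): forbidden (parity, ΔL, ΔJ).
(b)–(e): forbidden (ΔS, ΔL, ΔJ).
(c)–(d): forbidden (ΔS, ΔL, ΔJ).
(c)–(e): forbidden (parity, ΔL, ΔJ).
(d)–(e): forbidden (ΔS).
Allowed pairs: 1 of 10.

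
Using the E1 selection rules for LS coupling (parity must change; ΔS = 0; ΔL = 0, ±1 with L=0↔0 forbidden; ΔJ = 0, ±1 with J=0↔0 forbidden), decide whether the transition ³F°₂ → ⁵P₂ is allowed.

Initial level: S=1, L=3, J=2, parity odd. Final level: S=2, L=1, J=2, parity even.
Parity must change: odd → even — satisfied.
ΔL = 0, ±1 (not L=0↔0): L: 3 → 1, ΔL = -2 — violated.
ΔS = 0: S: 1 → 2 — violated.
ΔJ = 0, ±1 (not J=0↔0): J: 2 → 2, ΔJ = +0 — satisfied.
Rule(s) violated: ΔS, ΔL.

forbidden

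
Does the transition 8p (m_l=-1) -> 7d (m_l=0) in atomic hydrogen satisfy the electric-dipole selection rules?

allowed

Initial l = 1, final l = 2, so Δl = +1. E1 requires Δl = ±1: ok.
m_l: -1 → 0 (Δm_l = +1). |Δm_l| ≤ 1 ok.
All E1 selection rules are satisfied.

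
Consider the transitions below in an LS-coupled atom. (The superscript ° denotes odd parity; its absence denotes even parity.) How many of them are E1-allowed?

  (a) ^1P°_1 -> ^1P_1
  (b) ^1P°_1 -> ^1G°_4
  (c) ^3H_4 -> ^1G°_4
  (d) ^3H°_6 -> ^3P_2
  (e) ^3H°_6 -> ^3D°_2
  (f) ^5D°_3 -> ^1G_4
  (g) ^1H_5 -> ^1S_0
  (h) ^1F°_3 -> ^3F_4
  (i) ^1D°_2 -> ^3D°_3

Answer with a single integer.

1

(a) allowed
(b) forbidden (parity, ΔL, ΔJ fail)
(c) forbidden (ΔS fails)
(d) forbidden (ΔL, ΔJ fail)
(e) forbidden (parity, ΔL, ΔJ fail)
(f) forbidden (ΔS, ΔL fail)
(g) forbidden (parity, ΔL, ΔJ fail)
(h) forbidden (ΔS fails)
(i) forbidden (parity, ΔS fail)
Total allowed: 1 of 9.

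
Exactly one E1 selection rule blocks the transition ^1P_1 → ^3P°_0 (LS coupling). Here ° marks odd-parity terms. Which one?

Parity must change: even → odd — satisfied.
ΔS = 0: S: 0 → 1 — violated.
ΔL = 0, ±1 (not L=0↔0): L: 1 → 1, ΔL = +0 — satisfied.
ΔJ = 0, ±1 (not J=0↔0): J: 1 → 0, ΔJ = -1 — satisfied.

the ΔS = 0 rule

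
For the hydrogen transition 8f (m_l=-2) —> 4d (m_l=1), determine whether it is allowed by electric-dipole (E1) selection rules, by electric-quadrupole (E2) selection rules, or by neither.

Δl = 2 − 3 = -1; l_i + l_f = 5.
Δm_l = +3.
E1 (Δl = ±1, |Δm_l| ≤ 1): not satisfied.
E2 (Δl = 0,±2, l_i+l_f ≥ 2, |Δm_l| ≤ 2): not satisfied.

neither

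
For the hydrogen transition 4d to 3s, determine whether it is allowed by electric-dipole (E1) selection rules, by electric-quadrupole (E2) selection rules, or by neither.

E2

Δl = 0 − 2 = -2; l_i + l_f = 2.
E1 (Δl = ±1): not satisfied.
E2 (Δl = 0,±2, l_i+l_f ≥ 2): satisfied.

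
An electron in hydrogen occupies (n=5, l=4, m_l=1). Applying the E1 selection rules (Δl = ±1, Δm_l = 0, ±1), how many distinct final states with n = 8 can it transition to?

6

E1 requires Δl = ±1, so l_f ∈ {3, 5}; with 0 ≤ l_f ≤ n_f−1 = 7, the allowed l_f values are {3, 5}.
For l_f = 3: m_f ∈ {m_i−1, m_i, m_i+1} ∩ [−3, 3] = {0, 1, 2} → 3 states.
For l_f = 5: m_f ∈ {m_i−1, m_i, m_i+1} ∩ [−5, 5] = {0, 1, 2} → 3 states.
Total: 6.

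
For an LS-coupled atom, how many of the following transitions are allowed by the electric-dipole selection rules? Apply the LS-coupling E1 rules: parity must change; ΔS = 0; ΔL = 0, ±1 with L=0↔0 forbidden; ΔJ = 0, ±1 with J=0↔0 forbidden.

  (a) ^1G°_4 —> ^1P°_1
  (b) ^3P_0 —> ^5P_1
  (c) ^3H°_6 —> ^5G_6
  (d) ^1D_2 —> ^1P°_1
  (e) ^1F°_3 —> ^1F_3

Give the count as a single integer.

(a) forbidden (parity, ΔL, ΔJ fail)
(b) forbidden (parity, ΔS fail)
(c) forbidden (ΔS fails)
(d) allowed
(e) allowed
Total allowed: 2 of 5.

2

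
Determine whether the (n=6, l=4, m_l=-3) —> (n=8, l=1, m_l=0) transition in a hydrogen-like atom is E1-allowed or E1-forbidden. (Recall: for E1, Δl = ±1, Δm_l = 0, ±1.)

Δl = 1 − 4 = -3; the E1 rule Δl = ±1 is violated.
Δm_l = 0 − (-3) = +3. E1 requires Δm_l = 0, ±1: violated.
The transition is electric-dipole forbidden.

forbidden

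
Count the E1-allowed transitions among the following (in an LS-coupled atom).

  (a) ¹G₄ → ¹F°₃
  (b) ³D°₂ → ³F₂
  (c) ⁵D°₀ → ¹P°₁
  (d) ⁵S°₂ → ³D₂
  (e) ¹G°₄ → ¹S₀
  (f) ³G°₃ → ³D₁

(a) allowed
(b) allowed
(c) forbidden (parity, ΔS fail)
(d) forbidden (ΔS, ΔL fail)
(e) forbidden (ΔL, ΔJ fail)
(f) forbidden (ΔL, ΔJ fail)
Total allowed: 2 of 6.

2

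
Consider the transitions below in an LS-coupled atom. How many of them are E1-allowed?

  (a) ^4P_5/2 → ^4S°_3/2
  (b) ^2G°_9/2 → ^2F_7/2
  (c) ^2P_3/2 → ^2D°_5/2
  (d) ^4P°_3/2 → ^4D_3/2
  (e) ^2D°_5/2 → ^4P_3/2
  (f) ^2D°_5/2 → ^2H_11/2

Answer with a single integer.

(a) allowed
(b) allowed
(c) allowed
(d) allowed
(e) forbidden (ΔS fails)
(f) forbidden (ΔL, ΔJ fail)
Total allowed: 4 of 6.

4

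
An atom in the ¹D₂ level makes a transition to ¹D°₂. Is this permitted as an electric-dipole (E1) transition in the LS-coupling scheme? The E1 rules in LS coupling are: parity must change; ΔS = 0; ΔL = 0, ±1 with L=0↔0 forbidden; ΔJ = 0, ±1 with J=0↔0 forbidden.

Initial level: S=0, L=2, J=2, parity even. Final level: S=0, L=2, J=2, parity odd.
Parity must change: even → odd — passes.
ΔS = 0: S: 0 → 0 — passes.
ΔL = 0, ±1 (not L=0↔0): L: 2 → 2, ΔL = +0 — passes.
ΔJ = 0, ±1 (not J=0↔0): J: 2 → 2, ΔJ = +0 — passes.
All four E1 rules are satisfied.

allowed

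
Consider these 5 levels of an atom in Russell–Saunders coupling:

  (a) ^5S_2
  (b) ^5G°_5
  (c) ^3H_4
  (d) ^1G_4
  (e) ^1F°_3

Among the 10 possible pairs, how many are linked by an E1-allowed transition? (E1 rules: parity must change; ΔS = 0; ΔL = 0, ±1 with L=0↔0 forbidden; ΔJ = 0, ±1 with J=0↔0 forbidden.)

1

(a)–(b): forbidden (ΔL, ΔJ).
(a)–(c): forbidden (parity, ΔS, ΔL, ΔJ).
(a)–(d): forbidden (parity, ΔS, ΔL, ΔJ).
(a)–(e): forbidden (ΔS, ΔL).
(b)–(c): forbidden (ΔS).
(b)–(d): forbidden (ΔS).
(b)–(e): forbidden (parity, ΔS, ΔJ).
(c)–(d): forbidden (parity, ΔS).
(c)–(e): forbidden (ΔS, ΔL).
(d)–(e): allowed.
Allowed pairs: 1 of 10.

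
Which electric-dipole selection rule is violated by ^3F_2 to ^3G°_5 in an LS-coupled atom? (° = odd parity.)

the ΔJ = 0, ±1 rule

Reading off the term symbols: S 1→1, L 3→4, J 2→5, parity even→odd.
Parity must change: even → odd — passes.
ΔS = 0: S: 1 → 1 — passes.
ΔL = 0, ±1 (not L=0↔0): L: 3 → 4, ΔL = +1 — passes.
ΔJ = 0, ±1 (not J=0↔0): J: 2 → 5, ΔJ = +3 — fails.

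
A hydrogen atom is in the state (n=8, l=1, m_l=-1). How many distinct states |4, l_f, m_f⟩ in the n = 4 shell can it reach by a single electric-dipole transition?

4

E1 requires Δl = ±1, so l_f ∈ {0, 2}; with 0 ≤ l_f ≤ n_f−1 = 3, the allowed l_f values are {0, 2}.
For l_f = 0: m_f ∈ {m_i−1, m_i, m_i+1} ∩ [−0, 0] = {0} → 1 state.
For l_f = 2: m_f ∈ {m_i−1, m_i, m_i+1} ∩ [−2, 2] = {-2, -1, 0} → 3 states.
Total: 4.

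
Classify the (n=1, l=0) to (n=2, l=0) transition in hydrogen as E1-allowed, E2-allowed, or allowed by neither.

Δl = 0 − 0 = +0; l_i + l_f = 0.
E1 (Δl = ±1): not satisfied.
E2 (Δl = 0,±2, l_i+l_f ≥ 2): not satisfied.

neither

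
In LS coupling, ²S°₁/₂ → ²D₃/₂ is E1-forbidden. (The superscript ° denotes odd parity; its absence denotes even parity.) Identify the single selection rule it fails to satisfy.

the ΔL = 0, ±1 rule

Initial level: S=1/2, L=0, J=1/2, parity odd. Final level: S=1/2, L=2, J=3/2, parity even.
Parity must change: odd → even — ok.
ΔS = 0: S: 1/2 → 1/2 — ok.
ΔL = 0, ±1 (not L=0↔0): L: 0 → 2, ΔL = +2 — fails.
ΔJ = 0, ±1 (not J=0↔0): J: 1/2 → 3/2, ΔJ = +1 — ok.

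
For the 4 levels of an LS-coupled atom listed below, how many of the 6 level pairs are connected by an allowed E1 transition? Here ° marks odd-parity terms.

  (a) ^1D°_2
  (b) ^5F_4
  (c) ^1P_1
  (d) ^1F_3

2

(a)–(b): forbidden (ΔS, ΔJ).
(a)–(c): allowed.
(a)–(d): allowed.
(b)–(c): forbidden (parity, ΔS, ΔL, ΔJ).
(b)–(d): forbidden (parity, ΔS).
(c)–(d): forbidden (parity, ΔL, ΔJ).
Allowed pairs: 2 of 6.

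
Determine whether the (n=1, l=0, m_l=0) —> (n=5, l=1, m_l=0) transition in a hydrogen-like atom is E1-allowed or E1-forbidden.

Δl = 1 − 0 = +1; the E1 rule Δl = ±1 is passes.
Δm_l = 0 − (0) = +0. E1 requires Δm_l = 0, ±1: passes.
All E1 selection rules are satisfied.

allowed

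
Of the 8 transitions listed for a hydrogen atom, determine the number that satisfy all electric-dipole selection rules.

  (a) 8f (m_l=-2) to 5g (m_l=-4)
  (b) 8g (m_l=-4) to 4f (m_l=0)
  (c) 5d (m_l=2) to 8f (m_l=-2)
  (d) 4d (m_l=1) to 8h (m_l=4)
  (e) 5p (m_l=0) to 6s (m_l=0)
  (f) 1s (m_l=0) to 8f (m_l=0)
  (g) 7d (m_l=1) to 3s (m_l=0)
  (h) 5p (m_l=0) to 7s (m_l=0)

2

(a) forbidden — Δm_l = -2 (E1 requires Δm_l = 0, ±1)
(b) forbidden — Δm_l = +4 (E1 requires Δm_l = 0, ±1)
(c) forbidden — Δm_l = -4 (E1 requires Δm_l = 0, ±1)
(d) forbidden — Δl = +3 (E1 requires Δl = ±1); Δm_l = +3 (E1 requires Δm_l = 0, ±1)
(e) allowed
(f) forbidden — Δl = +3 (E1 requires Δl = ±1)
(g) forbidden — Δl = -2 (E1 requires Δl = ±1)
(h) allowed
Total allowed: 2 of 8.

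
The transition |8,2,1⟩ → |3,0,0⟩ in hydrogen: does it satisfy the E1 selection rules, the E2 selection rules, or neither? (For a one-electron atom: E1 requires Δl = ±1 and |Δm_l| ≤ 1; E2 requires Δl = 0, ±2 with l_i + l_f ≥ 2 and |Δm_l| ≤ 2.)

E2

Δl = 0 − 2 = -2; l_i + l_f = 2.
Δm_l = -1.
E1 (Δl = ±1, |Δm_l| ≤ 1): not satisfied.
E2 (Δl = 0,±2, l_i+l_f ≥ 2, |Δm_l| ≤ 2): satisfied.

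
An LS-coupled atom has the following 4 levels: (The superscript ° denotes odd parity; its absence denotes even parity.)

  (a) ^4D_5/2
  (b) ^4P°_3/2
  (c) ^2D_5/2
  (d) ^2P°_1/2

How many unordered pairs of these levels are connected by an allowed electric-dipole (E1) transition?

1

(a)–(b): allowed.
(a)–(c): forbidden (parity, ΔS).
(a)–(d): forbidden (ΔS, ΔJ).
(b)–(c): forbidden (ΔS).
(b)–(d): forbidden (parity, ΔS).
(c)–(d): forbidden (ΔJ).
Allowed pairs: 1 of 6.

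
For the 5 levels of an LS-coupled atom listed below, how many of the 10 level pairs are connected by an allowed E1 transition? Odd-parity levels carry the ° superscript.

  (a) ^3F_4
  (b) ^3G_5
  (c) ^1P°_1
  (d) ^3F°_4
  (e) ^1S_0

3

(a)–(b): forbidden (parity).
(a)–(c): forbidden (ΔS, ΔL, ΔJ).
(a)–(d): allowed.
(a)–(e): forbidden (parity, ΔS, ΔL, ΔJ).
(b)–(c): forbidden (ΔS, ΔL, ΔJ).
(b)–(d): allowed.
(b)–(e): forbidden (parity, ΔS, ΔL, ΔJ).
(c)–(d): forbidden (parity, ΔS, ΔL, ΔJ).
(c)–(e): allowed.
(d)–(e): forbidden (ΔS, ΔL, ΔJ).
Allowed pairs: 3 of 10.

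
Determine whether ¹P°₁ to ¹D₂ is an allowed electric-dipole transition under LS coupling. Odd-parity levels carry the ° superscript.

Initial level: S=0, L=1, J=1, parity odd. Final level: S=0, L=2, J=2, parity even.
Parity must change: odd → even — ok.
ΔS = 0: S: 0 → 0 — ok.
ΔL = 0, ±1 (not L=0↔0): L: 1 → 2, ΔL = +1 — ok.
ΔJ = 0, ±1 (not J=0↔0): J: 1 → 2, ΔJ = +1 — ok.
All four E1 rules are satisfied.

allowed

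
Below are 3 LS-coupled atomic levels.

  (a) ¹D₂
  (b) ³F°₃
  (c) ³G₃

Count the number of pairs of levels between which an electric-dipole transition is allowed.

1

(a)–(b): forbidden (ΔS).
(a)–(c): forbidden (parity, ΔS, ΔL).
(b)–(c): allowed.
Allowed pairs: 1 of 3.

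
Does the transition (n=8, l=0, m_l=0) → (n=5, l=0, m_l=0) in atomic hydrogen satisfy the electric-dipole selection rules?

l: 0 → 0 (Δl = +0). Δl = ±1 fails.
m_l: 0 → 0 (Δm_l = +0). |Δm_l| ≤ 1 passes.
The transition is electric-dipole forbidden.

forbidden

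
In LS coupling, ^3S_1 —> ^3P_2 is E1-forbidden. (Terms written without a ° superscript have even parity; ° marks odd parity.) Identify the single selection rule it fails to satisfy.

parity

Reading off the term symbols: S 1→1, L 0→1, J 1→2, parity even→even.
Parity must change: even → even — ✗.
ΔS = 0: S: 1 → 1 — ✓.
ΔL = 0, ±1 (not L=0↔0): L: 0 → 1, ΔL = +1 — ✓.
ΔJ = 0, ±1 (not J=0↔0): J: 1 → 2, ΔJ = +1 — ✓.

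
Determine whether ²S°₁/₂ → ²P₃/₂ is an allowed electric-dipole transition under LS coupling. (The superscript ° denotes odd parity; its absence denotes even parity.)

allowed

Reading off the term symbols: S 1/2→1/2, L 0→1, J 1/2→3/2, parity odd→even.
Parity must change: odd → even — satisfied.
ΔS = 0: S: 1/2 → 1/2 — satisfied.
ΔL = 0, ±1 (not L=0↔0): L: 0 → 1, ΔL = +1 — satisfied.
ΔJ = 0, ±1 (not J=0↔0): J: 1/2 → 3/2, ΔJ = +1 — satisfied.
All four E1 rules are satisfied.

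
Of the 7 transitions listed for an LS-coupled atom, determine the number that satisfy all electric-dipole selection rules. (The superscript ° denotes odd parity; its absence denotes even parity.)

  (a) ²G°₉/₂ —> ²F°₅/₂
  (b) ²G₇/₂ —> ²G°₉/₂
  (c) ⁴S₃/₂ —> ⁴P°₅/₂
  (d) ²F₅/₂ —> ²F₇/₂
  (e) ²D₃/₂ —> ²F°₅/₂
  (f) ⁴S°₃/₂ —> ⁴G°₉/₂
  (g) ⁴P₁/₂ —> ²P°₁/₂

3

(a) forbidden (parity, ΔJ fail)
(b) allowed
(c) allowed
(d) forbidden (parity fails)
(e) allowed
(f) forbidden (parity, ΔL, ΔJ fail)
(g) forbidden (ΔS fails)
Total allowed: 3 of 7.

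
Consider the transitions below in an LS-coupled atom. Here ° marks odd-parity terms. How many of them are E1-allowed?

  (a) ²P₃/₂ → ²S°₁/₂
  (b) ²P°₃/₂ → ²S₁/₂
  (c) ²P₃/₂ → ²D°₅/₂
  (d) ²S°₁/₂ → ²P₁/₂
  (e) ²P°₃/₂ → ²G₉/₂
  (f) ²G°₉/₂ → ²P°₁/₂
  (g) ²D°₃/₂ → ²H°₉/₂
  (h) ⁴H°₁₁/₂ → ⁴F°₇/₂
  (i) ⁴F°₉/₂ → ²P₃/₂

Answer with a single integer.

4

(a) allowed
(b) allowed
(c) allowed
(d) allowed
(e) forbidden (ΔL, ΔJ fail)
(f) forbidden (parity, ΔL, ΔJ fail)
(g) forbidden (parity, ΔL, ΔJ fail)
(h) forbidden (parity, ΔL, ΔJ fail)
(i) forbidden (ΔS, ΔL, ΔJ fail)
Total allowed: 4 of 9.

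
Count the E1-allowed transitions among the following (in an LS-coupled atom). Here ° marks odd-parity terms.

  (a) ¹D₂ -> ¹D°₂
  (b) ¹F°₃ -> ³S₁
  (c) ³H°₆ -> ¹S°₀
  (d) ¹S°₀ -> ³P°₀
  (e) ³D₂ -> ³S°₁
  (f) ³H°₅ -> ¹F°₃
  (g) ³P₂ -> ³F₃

1

(a) allowed
(b) forbidden (ΔS, ΔL, ΔJ fail)
(c) forbidden (parity, ΔS, ΔL, ΔJ fail)
(d) forbidden (parity, ΔS, ΔJ fail)
(e) forbidden (ΔL fails)
(f) forbidden (parity, ΔS, ΔL, ΔJ fail)
(g) forbidden (parity, ΔL fail)
Total allowed: 1 of 7.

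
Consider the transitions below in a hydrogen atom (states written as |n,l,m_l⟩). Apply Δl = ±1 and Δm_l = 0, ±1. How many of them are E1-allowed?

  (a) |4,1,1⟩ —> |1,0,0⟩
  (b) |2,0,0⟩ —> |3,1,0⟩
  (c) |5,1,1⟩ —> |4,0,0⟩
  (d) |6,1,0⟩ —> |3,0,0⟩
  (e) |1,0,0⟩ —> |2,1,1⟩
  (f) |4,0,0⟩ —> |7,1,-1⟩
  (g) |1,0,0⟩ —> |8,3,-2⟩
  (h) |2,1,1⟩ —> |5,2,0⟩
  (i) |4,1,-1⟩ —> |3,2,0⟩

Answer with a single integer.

8

(a) allowed
(b) allowed
(c) allowed
(d) allowed
(e) allowed
(f) allowed
(g) forbidden — Δl = +3 (E1 requires Δl = ±1); Δm_l = -2 (E1 requires Δm_l = 0, ±1)
(h) allowed
(i) allowed
Total allowed: 8 of 9.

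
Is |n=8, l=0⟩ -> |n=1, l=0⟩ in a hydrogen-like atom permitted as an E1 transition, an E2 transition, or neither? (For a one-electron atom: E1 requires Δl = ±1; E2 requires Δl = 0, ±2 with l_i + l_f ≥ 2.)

Δl = 0 − 0 = +0; l_i + l_f = 0.
E1 (Δl = ±1): not satisfied.
E2 (Δl = 0,±2, l_i+l_f ≥ 2): not satisfied.

neither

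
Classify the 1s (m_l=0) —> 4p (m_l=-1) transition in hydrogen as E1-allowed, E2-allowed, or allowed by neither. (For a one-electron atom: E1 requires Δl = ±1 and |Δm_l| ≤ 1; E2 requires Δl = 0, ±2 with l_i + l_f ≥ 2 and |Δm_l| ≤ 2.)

E1

Δl = 1 − 0 = +1; l_i + l_f = 1.
Δm_l = -1.
E1 (Δl = ±1, |Δm_l| ≤ 1): satisfied.
E2 (Δl = 0,±2, l_i+l_f ≥ 2, |Δm_l| ≤ 2): not satisfied.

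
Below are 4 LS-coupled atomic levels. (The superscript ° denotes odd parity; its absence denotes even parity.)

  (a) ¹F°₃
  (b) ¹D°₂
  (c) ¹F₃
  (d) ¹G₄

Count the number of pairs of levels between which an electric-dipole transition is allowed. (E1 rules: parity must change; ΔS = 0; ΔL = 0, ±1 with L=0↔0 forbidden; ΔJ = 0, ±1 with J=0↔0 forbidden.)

(a)–(b): forbidden (parity).
(a)–(c): allowed.
(a)–(d): allowed.
(b)–(c): allowed.
(b)–(d): forbidden (ΔL, ΔJ).
(c)–(d): forbidden (parity).
Allowed pairs: 3 of 6.

3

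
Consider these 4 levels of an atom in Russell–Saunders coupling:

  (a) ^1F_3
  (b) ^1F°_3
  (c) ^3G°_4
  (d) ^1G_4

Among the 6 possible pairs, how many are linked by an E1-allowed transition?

(a)–(b): allowed.
(a)–(c): forbidden (ΔS).
(a)–(d): forbidden (parity).
(b)–(c): forbidden (parity, ΔS).
(b)–(d): allowed.
(c)–(d): forbidden (ΔS).
Allowed pairs: 2 of 6.

2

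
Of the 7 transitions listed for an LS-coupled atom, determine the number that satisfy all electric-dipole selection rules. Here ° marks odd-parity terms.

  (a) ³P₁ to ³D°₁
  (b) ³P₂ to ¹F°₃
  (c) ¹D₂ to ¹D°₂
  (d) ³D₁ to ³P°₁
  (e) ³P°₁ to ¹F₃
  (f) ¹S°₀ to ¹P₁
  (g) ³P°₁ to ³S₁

(a) allowed
(b) forbidden (ΔS, ΔL fail)
(c) allowed
(d) allowed
(e) forbidden (ΔS, ΔL, ΔJ fail)
(f) allowed
(g) allowed
Total allowed: 5 of 7.

5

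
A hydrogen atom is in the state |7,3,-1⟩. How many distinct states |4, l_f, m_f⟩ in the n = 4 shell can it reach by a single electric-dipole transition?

3

E1 requires Δl = ±1, so l_f ∈ {2, 4}; with 0 ≤ l_f ≤ n_f−1 = 3, the allowed l_f values are {2}.
For l_f = 2: m_f ∈ {m_i−1, m_i, m_i+1} ∩ [−2, 2] = {-2, -1, 0} → 3 states.
Total: 3.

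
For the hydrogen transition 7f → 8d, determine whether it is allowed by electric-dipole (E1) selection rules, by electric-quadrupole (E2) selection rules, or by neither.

E1

Δl = 2 − 3 = -1; l_i + l_f = 5.
E1 (Δl = ±1): satisfied.
E2 (Δl = 0,±2, l_i+l_f ≥ 2): not satisfied.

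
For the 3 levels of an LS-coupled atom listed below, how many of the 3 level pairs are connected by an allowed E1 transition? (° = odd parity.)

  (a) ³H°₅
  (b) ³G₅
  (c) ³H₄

(a)–(b): allowed.
(a)–(c): allowed.
(b)–(c): forbidden (parity).
Allowed pairs: 2 of 3.

2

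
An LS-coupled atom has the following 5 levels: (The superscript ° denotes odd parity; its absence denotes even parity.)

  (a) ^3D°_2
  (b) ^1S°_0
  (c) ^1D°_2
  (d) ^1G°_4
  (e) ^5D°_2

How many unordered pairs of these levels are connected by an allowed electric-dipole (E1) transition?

0

(a)–(b): forbidden (parity, ΔS, ΔL, ΔJ).
(a)–(c): forbidden (parity, ΔS).
(a)–(d): forbidden (parity, ΔS, ΔL, ΔJ).
(a)–(e): forbidden (parity, ΔS).
(b)–(c): forbidden (parity, ΔL, ΔJ).
(b)–(d): forbidden (parity, ΔL, ΔJ).
(b)–(e): forbidden (parity, ΔS, ΔL, ΔJ).
(c)–(d): forbidden (parity, ΔL, ΔJ).
(c)–(e): forbidden (parity, ΔS).
(d)–(e): forbidden (parity, ΔS, ΔL, ΔJ).
Allowed pairs: 0 of 10.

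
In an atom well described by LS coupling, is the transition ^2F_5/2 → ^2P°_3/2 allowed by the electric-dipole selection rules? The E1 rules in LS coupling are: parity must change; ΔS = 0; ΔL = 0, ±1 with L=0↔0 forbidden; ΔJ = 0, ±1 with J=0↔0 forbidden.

forbidden

Parity must change: even → odd — ✓.
ΔS = 0: S: 1/2 → 1/2 — ✓.
ΔL = 0, ±1 (not L=0↔0): L: 3 → 1, ΔL = -2 — ✗.
ΔJ = 0, ±1 (not J=0↔0): J: 5/2 → 3/2, ΔJ = -1 — ✓.
Rule(s) violated: ΔL.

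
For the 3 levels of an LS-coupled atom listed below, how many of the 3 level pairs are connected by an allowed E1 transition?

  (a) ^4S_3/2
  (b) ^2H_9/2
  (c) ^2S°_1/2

0

(a)–(b): forbidden (parity, ΔS, ΔL, ΔJ).
(a)–(c): forbidden (ΔS, ΔL).
(b)–(c): forbidden (ΔL, ΔJ).
Allowed pairs: 0 of 3.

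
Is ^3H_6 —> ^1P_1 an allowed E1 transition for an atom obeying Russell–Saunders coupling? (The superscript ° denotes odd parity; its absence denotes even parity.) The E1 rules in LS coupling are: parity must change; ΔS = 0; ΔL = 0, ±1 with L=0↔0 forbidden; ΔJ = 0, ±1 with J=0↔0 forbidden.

forbidden

Parity must change: even → even — ✗.
ΔS = 0: S: 1 → 0 — ✗.
ΔL = 0, ±1 (not L=0↔0): L: 5 → 1, ΔL = -4 — ✗.
ΔJ = 0, ±1 (not J=0↔0): J: 6 → 1, ΔJ = -5 — ✗.
Rule(s) violated: parity, ΔS, ΔL, ΔJ.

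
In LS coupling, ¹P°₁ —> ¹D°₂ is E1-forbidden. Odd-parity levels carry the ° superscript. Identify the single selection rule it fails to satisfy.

ΔL = 0, ±1 (not L=0↔0): L: 1 → 2, ΔL = +1 — ✓.
Parity must change: odd → odd — ✗.
ΔS = 0: S: 0 → 0 — ✓.
ΔJ = 0, ±1 (not J=0↔0): J: 1 → 2, ΔJ = +1 — ✓.

parity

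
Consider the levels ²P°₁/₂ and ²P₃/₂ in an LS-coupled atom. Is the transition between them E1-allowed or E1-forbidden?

Initial level: S=1/2, L=1, J=1/2, parity odd. Final level: S=1/2, L=1, J=3/2, parity even.
Parity must change: odd → even — satisfied.
ΔS = 0: S: 1/2 → 1/2 — satisfied.
ΔL = 0, ±1 (not L=0↔0): L: 1 → 1, ΔL = +0 — satisfied.
ΔJ = 0, ±1 (not J=0↔0): J: 1/2 → 3/2, ΔJ = +1 — satisfied.
All four E1 rules are satisfied.

allowed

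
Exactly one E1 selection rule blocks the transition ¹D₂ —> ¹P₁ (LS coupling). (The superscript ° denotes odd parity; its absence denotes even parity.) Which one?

parity

Reading off the term symbols: S 0→0, L 2→1, J 2→1, parity even→even.
Parity must change: even → even — violated.
ΔS = 0: S: 0 → 0 — satisfied.
ΔL = 0, ±1 (not L=0↔0): L: 2 → 1, ΔL = -1 — satisfied.
ΔJ = 0, ±1 (not J=0↔0): J: 2 → 1, ΔJ = -1 — satisfied.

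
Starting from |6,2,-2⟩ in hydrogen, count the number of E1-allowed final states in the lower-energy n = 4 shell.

4

E1 requires Δl = ±1, so l_f ∈ {1, 3}; with 0 ≤ l_f ≤ n_f−1 = 3, the allowed l_f values are {1, 3}.
For l_f = 1: m_f ∈ {m_i−1, m_i, m_i+1} ∩ [−1, 1] = {-1} → 1 state.
For l_f = 3: m_f ∈ {m_i−1, m_i, m_i+1} ∩ [−3, 3] = {-3, -2, -1} → 3 states.
Total: 4.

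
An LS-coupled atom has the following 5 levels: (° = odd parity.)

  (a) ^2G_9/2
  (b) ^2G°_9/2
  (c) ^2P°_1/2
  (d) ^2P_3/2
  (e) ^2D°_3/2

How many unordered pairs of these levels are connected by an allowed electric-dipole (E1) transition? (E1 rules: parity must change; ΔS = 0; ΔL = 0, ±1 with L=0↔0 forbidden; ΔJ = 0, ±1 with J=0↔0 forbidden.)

(a)–(b): allowed.
(a)–(c): forbidden (ΔL, ΔJ).
(a)–(d): forbidden (parity, ΔL, ΔJ).
(a)–(e): forbidden (ΔL, ΔJ).
(b)–(c): forbidden (parity, ΔL, ΔJ).
(b)–(d): forbidden (ΔL, ΔJ).
(b)–(e): forbidden (parity, ΔL, ΔJ).
(c)–(d): allowed.
(c)–(e): forbidden (parity).
(d)–(e): allowed.
Allowed pairs: 3 of 10.

3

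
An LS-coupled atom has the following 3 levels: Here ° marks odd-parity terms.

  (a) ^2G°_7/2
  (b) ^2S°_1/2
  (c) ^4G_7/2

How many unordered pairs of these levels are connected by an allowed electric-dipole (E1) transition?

(a)–(b): forbidden (parity, ΔL, ΔJ).
(a)–(c): forbidden (ΔS).
(b)–(c): forbidden (ΔS, ΔL, ΔJ).
Allowed pairs: 0 of 3.

0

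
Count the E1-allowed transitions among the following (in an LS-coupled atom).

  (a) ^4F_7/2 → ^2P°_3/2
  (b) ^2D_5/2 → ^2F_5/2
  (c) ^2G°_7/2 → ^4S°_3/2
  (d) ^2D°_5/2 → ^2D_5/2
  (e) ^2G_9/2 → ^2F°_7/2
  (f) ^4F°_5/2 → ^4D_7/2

3

(a) forbidden (ΔS, ΔL, ΔJ fail)
(b) forbidden (parity fails)
(c) forbidden (parity, ΔS, ΔL, ΔJ fail)
(d) allowed
(e) allowed
(f) allowed
Total allowed: 3 of 6.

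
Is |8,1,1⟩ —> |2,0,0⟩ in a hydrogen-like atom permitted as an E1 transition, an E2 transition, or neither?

E1

Δl = 0 − 1 = -1; l_i + l_f = 1.
Δm_l = -1.
E1 (Δl = ±1, |Δm_l| ≤ 1): satisfied.
E2 (Δl = 0,±2, l_i+l_f ≥ 2, |Δm_l| ≤ 2): not satisfied.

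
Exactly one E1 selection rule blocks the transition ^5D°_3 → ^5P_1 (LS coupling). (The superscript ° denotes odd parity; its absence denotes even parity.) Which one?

Parity must change: odd → even — passes.
ΔS = 0: S: 2 → 2 — passes.
ΔL = 0, ±1 (not L=0↔0): L: 2 → 1, ΔL = -1 — passes.
ΔJ = 0, ±1 (not J=0↔0): J: 3 → 1, ΔJ = -2 — fails.

the ΔJ = 0, ±1 rule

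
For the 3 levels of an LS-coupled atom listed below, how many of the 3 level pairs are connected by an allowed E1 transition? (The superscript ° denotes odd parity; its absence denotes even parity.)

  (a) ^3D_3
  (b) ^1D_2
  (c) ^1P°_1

1

(a)–(b): forbidden (parity, ΔS).
(a)–(c): forbidden (ΔS, ΔJ).
(b)–(c): allowed.
Allowed pairs: 1 of 3.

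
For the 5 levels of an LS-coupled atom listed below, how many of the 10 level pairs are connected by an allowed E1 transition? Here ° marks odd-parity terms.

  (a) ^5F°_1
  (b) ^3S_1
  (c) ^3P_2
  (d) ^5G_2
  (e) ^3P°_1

(a)–(b): forbidden (ΔS, ΔL).
(a)–(c): forbidden (ΔS, ΔL).
(a)–(d): allowed.
(a)–(e): forbidden (parity, ΔS, ΔL).
(b)–(c): forbidden (parity).
(b)–(d): forbidden (parity, ΔS, ΔL).
(b)–(e): allowed.
(c)–(d): forbidden (parity, ΔS, ΔL).
(c)–(e): allowed.
(d)–(e): forbidden (ΔS, ΔL).
Allowed pairs: 3 of 10.

3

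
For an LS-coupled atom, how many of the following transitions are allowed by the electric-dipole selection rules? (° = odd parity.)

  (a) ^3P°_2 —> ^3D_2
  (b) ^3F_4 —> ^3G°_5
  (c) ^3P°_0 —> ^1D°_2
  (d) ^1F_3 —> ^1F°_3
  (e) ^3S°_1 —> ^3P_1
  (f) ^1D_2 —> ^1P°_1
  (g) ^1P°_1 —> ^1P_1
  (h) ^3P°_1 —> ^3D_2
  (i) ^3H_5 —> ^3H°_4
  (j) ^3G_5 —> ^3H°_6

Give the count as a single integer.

9

(a) allowed
(b) allowed
(c) forbidden (parity, ΔS, ΔJ fail)
(d) allowed
(e) allowed
(f) allowed
(g) allowed
(h) allowed
(i) allowed
(j) allowed
Total allowed: 9 of 10.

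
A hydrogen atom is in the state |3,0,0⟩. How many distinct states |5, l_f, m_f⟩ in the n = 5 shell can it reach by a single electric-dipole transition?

E1 requires Δl = ±1, so l_f ∈ {-1, 1}; with 0 ≤ l_f ≤ n_f−1 = 4, the allowed l_f values are {1}.
For l_f = 1: m_f ∈ {m_i−1, m_i, m_i+1} ∩ [−1, 1] = {-1, 0, 1} → 3 states.
Total: 3.

3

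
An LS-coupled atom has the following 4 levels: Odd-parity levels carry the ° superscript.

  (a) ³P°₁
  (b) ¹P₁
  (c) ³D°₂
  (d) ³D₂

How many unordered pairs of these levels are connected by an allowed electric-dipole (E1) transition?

(a)–(b): forbidden (ΔS).
(a)–(c): forbidden (parity).
(a)–(d): allowed.
(b)–(c): forbidden (ΔS).
(b)–(d): forbidden (parity, ΔS).
(c)–(d): allowed.
Allowed pairs: 2 of 6.

2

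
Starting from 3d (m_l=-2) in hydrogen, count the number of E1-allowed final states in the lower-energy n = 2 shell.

E1 requires Δl = ±1, so l_f ∈ {1, 3}; with 0 ≤ l_f ≤ n_f−1 = 1, the allowed l_f values are {1}.
For l_f = 1: m_f ∈ {m_i−1, m_i, m_i+1} ∩ [−1, 1] = {-1} → 1 state.
Total: 1.

1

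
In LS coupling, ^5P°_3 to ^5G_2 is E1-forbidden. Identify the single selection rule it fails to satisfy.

the ΔL = 0, ±1 rule

Parity must change: odd → even — passes.
ΔS = 0: S: 2 → 2 — passes.
ΔL = 0, ±1 (not L=0↔0): L: 1 → 4, ΔL = +3 — fails.
ΔJ = 0, ±1 (not J=0↔0): J: 3 → 2, ΔJ = -1 — passes.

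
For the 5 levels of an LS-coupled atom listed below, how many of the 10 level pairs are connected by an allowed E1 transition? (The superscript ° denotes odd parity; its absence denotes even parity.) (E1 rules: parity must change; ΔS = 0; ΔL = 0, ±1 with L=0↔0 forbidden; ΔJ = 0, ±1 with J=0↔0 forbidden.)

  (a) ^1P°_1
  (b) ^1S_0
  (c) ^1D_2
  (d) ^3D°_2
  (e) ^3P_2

3

(a)–(b): allowed.
(a)–(c): allowed.
(a)–(d): forbidden (parity, ΔS).
(a)–(e): forbidden (ΔS).
(b)–(c): forbidden (parity, ΔL, ΔJ).
(b)–(d): forbidden (ΔS, ΔL, ΔJ).
(b)–(e): forbidden (parity, ΔS, ΔJ).
(c)–(d): forbidden (ΔS).
(c)–(e): forbidden (parity, ΔS).
(d)–(e): allowed.
Allowed pairs: 3 of 10.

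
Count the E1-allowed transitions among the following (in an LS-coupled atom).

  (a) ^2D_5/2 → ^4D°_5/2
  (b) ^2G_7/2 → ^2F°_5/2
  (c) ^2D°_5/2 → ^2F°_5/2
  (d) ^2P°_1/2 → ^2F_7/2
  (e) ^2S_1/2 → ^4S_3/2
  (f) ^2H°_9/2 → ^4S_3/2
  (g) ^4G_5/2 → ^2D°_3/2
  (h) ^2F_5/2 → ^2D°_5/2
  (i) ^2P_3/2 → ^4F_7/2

(a) forbidden (ΔS fails)
(b) allowed
(c) forbidden (parity fails)
(d) forbidden (ΔL, ΔJ fail)
(e) forbidden (parity, ΔS, ΔL fail)
(f) forbidden (ΔS, ΔL, ΔJ fail)
(g) forbidden (ΔS, ΔL fail)
(h) allowed
(i) forbidden (parity, ΔS, ΔL, ΔJ fail)
Total allowed: 2 of 9.

2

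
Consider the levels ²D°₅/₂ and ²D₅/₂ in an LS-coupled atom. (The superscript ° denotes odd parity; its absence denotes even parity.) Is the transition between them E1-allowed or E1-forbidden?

allowed

Reading off the term symbols: S 1/2→1/2, L 2→2, J 5/2→5/2, parity odd→even.
Parity must change: odd → even — ✓.
ΔS = 0: S: 1/2 → 1/2 — ✓.
ΔL = 0, ±1 (not L=0↔0): L: 2 → 2, ΔL = +0 — ✓.
ΔJ = 0, ±1 (not J=0↔0): J: 5/2 → 5/2, ΔJ = +0 — ✓.
All four E1 rules are satisfied.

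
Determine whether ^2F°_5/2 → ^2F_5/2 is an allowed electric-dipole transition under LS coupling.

allowed

Parity must change: odd → even — ok.
ΔS = 0: S: 1/2 → 1/2 — ok.
ΔL = 0, ±1 (not L=0↔0): L: 3 → 3, ΔL = +0 — ok.
ΔJ = 0, ±1 (not J=0↔0): J: 5/2 → 5/2, ΔJ = +0 — ok.
All four E1 rules are satisfied.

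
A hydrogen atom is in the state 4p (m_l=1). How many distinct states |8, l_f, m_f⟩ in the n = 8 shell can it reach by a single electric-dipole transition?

E1 requires Δl = ±1, so l_f ∈ {0, 2}; with 0 ≤ l_f ≤ n_f−1 = 7, the allowed l_f values are {0, 2}.
For l_f = 0: m_f ∈ {m_i−1, m_i, m_i+1} ∩ [−0, 0] = {0} → 1 state.
For l_f = 2: m_f ∈ {m_i−1, m_i, m_i+1} ∩ [−2, 2] = {0, 1, 2} → 3 states.
Total: 4.

4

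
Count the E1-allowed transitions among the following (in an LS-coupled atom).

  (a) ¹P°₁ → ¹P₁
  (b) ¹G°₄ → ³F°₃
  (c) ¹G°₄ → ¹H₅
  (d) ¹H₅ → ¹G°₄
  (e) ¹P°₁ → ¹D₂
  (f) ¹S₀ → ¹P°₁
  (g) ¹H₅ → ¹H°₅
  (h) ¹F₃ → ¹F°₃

(a) allowed
(b) forbidden (parity, ΔS fail)
(c) allowed
(d) allowed
(e) allowed
(f) allowed
(g) allowed
(h) allowed
Total allowed: 7 of 8.

7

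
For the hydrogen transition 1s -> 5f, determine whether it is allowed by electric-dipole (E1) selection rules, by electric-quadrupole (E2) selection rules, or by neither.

neither

Δl = 3 − 0 = +3; l_i + l_f = 3.
E1 (Δl = ±1): not satisfied.
E2 (Δl = 0,±2, l_i+l_f ≥ 2): not satisfied.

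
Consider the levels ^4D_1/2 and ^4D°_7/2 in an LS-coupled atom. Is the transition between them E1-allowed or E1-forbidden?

forbidden

Parity must change: even → odd — ok.
ΔJ = 0, ±1 (not J=0↔0): J: 1/2 → 7/2, ΔJ = +3 — fails.
ΔS = 0: S: 3/2 → 3/2 — ok.
ΔL = 0, ±1 (not L=0↔0): L: 2 → 2, ΔL = +0 — ok.
Rule(s) violated: ΔJ.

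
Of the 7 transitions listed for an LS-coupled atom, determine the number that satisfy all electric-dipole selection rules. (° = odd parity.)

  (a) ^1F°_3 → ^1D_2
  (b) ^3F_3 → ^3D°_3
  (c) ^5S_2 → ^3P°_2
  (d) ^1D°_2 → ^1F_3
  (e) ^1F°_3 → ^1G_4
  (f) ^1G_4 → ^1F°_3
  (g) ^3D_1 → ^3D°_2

6

(a) allowed
(b) allowed
(c) forbidden (ΔS fails)
(d) allowed
(e) allowed
(f) allowed
(g) allowed
Total allowed: 6 of 7.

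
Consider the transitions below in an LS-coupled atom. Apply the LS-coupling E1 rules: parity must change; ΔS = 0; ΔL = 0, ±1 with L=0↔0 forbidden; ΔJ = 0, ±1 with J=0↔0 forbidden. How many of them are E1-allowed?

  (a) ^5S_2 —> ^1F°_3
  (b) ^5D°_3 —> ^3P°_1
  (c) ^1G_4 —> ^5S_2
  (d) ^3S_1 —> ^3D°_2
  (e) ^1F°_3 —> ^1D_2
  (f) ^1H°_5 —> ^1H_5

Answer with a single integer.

(a) forbidden (ΔS, ΔL fail)
(b) forbidden (parity, ΔS, ΔJ fail)
(c) forbidden (parity, ΔS, ΔL, ΔJ fail)
(d) forbidden (ΔL fails)
(e) allowed
(f) allowed
Total allowed: 2 of 6.

2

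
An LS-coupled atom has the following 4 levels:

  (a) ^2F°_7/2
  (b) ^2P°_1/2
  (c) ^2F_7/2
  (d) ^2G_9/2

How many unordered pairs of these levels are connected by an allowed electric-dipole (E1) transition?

(a)–(b): forbidden (parity, ΔL, ΔJ).
(a)–(c): allowed.
(a)–(d): allowed.
(b)–(c): forbidden (ΔL, ΔJ).
(b)–(d): forbidden (ΔL, ΔJ).
(c)–(d): forbidden (parity).
Allowed pairs: 2 of 6.

2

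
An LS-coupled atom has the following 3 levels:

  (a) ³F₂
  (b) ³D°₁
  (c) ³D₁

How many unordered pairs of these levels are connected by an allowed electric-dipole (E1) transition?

2

(a)–(b): allowed.
(a)–(c): forbidden (parity).
(b)–(c): allowed.
Allowed pairs: 2 of 3.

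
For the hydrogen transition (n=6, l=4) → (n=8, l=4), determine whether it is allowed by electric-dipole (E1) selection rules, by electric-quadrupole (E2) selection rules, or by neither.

E2

Δl = 4 − 4 = +0; l_i + l_f = 8.
E1 (Δl = ±1): not satisfied.
E2 (Δl = 0,±2, l_i+l_f ≥ 2): satisfied.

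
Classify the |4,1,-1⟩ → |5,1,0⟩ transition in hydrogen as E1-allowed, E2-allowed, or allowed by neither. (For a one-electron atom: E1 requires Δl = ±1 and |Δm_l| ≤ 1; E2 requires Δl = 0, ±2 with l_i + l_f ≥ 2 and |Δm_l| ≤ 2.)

E2

Δl = 1 − 1 = +0; l_i + l_f = 2.
Δm_l = +1.
E1 (Δl = ±1, |Δm_l| ≤ 1): not satisfied.
E2 (Δl = 0,±2, l_i+l_f ≥ 2, |Δm_l| ≤ 2): satisfied.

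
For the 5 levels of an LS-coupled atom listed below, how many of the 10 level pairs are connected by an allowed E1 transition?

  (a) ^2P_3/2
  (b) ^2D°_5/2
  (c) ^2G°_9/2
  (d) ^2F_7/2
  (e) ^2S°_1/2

4

(a)–(b): allowed.
(a)–(c): forbidden (ΔL, ΔJ).
(a)–(d): forbidden (parity, ΔL, ΔJ).
(a)–(e): allowed.
(b)–(c): forbidden (parity, ΔL, ΔJ).
(b)–(d): allowed.
(b)–(e): forbidden (parity, ΔL, ΔJ).
(c)–(d): allowed.
(c)–(e): forbidden (parity, ΔL, ΔJ).
(d)–(e): forbidden (ΔL, ΔJ).
Allowed pairs: 4 of 10.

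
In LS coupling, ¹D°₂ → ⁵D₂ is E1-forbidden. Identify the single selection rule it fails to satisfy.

the ΔS = 0 rule

Initial level: S=0, L=2, J=2, parity odd. Final level: S=2, L=2, J=2, parity even.
ΔJ = 0, ±1 (not J=0↔0): J: 2 → 2, ΔJ = +0 — satisfied.
Parity must change: odd → even — satisfied.
ΔL = 0, ±1 (not L=0↔0): L: 2 → 2, ΔL = +0 — satisfied.
ΔS = 0: S: 0 → 2 — violated.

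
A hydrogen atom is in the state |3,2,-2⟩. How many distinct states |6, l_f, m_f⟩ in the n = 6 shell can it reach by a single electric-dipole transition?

4

E1 requires Δl = ±1, so l_f ∈ {1, 3}; with 0 ≤ l_f ≤ n_f−1 = 5, the allowed l_f values are {1, 3}.
For l_f = 1: m_f ∈ {m_i−1, m_i, m_i+1} ∩ [−1, 1] = {-1} → 1 state.
For l_f = 3: m_f ∈ {m_i−1, m_i, m_i+1} ∩ [−3, 3] = {-3, -2, -1} → 3 states.
Total: 4.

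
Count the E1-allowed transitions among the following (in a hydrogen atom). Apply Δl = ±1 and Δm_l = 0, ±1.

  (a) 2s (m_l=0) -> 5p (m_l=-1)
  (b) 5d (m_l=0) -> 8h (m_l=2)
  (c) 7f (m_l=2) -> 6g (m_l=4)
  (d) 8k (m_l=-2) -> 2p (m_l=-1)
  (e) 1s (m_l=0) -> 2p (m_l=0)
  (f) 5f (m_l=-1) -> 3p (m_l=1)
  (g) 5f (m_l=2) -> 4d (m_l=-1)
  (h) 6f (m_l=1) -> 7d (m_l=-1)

2

(a) allowed
(b) forbidden — Δl = +3 (E1 requires Δl = ±1); Δm_l = +2 (E1 requires Δm_l = 0, ±1)
(c) forbidden — Δm_l = +2 (E1 requires Δm_l = 0, ±1)
(d) forbidden — Δl = -6 (E1 requires Δl = ±1)
(e) allowed
(f) forbidden — Δl = -2 (E1 requires Δl = ±1); Δm_l = +2 (E1 requires Δm_l = 0, ±1)
(g) forbidden — Δm_l = -3 (E1 requires Δm_l = 0, ±1)
(h) forbidden — Δm_l = -2 (E1 requires Δm_l = 0, ±1)
Total allowed: 2 of 8.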